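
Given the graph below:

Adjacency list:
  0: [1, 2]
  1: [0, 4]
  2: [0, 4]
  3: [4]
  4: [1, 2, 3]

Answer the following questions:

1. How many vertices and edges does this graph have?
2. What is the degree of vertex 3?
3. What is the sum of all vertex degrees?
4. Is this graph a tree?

Count: 5 vertices, 5 edges.
Vertex 3 has neighbors [4], degree = 1.
Handshaking lemma: 2 * 5 = 10.
A tree on 5 vertices has 4 edges. This graph has 5 edges (1 extra). Not a tree.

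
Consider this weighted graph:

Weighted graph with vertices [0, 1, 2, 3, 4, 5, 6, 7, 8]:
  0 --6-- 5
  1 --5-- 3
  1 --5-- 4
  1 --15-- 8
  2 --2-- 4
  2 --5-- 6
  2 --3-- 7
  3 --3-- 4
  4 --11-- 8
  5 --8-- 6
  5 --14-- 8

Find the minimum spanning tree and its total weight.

Applying Kruskal's algorithm (sort edges by weight, add if no cycle):
  Add (2,4) w=2
  Add (2,7) w=3
  Add (3,4) w=3
  Add (1,4) w=5
  Skip (1,3) w=5 (creates cycle)
  Add (2,6) w=5
  Add (0,5) w=6
  Add (5,6) w=8
  Add (4,8) w=11
  Skip (5,8) w=14 (creates cycle)
  Skip (1,8) w=15 (creates cycle)
MST weight = 43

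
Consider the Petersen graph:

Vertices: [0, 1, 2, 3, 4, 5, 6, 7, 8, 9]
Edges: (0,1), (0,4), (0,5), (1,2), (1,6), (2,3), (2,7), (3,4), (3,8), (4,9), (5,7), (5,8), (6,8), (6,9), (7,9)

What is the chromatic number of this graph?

The Petersen graph contains odd cycles (e.g. the outer 5-cycle), so chi >= 3.
A proper 3-coloring exists (it is a well-known 3-chromatic graph).
Chromatic number = 3.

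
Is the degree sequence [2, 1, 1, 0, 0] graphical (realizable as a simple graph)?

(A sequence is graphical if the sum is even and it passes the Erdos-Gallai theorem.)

Sum of degrees = 4. Sum is even and passes Erdos-Gallai. The sequence IS graphical.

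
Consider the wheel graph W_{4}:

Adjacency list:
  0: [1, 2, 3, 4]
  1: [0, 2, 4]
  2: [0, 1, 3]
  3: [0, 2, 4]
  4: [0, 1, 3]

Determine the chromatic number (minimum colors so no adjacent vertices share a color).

W_{4} = C_{4} plus a hub adjacent to every cycle vertex.
The outer cycle needs 2 colors (even cycle); the hub is adjacent to all of them so needs a fresh color.
Chromatic number = 2 + 1 = 3.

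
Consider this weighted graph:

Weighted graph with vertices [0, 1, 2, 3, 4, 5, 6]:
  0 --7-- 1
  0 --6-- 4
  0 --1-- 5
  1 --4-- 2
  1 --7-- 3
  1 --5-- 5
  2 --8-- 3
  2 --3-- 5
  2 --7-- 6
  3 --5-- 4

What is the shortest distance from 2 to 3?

Using Dijkstra's algorithm from vertex 2:
Shortest path: 2 -> 3
Total weight: 8 = 8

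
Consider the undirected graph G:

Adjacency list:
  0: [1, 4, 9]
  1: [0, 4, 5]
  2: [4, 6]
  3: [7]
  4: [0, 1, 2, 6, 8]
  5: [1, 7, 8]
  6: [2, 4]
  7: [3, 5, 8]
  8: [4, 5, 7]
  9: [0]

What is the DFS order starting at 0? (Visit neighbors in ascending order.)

DFS from vertex 0 (neighbors processed in ascending order):
Visit order: 0, 1, 4, 2, 6, 8, 5, 7, 3, 9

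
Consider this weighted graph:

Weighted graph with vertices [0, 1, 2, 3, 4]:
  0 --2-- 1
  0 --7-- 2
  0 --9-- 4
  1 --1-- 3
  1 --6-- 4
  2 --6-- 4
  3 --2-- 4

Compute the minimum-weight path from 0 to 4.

Using Dijkstra's algorithm from vertex 0:
Shortest path: 0 -> 1 -> 3 -> 4
Total weight: 2 + 1 + 2 = 5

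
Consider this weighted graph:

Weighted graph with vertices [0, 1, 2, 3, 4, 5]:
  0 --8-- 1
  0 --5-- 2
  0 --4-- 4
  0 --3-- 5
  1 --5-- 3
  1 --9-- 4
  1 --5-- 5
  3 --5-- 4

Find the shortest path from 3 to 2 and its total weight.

Using Dijkstra's algorithm from vertex 3:
Shortest path: 3 -> 4 -> 0 -> 2
Total weight: 5 + 4 + 5 = 14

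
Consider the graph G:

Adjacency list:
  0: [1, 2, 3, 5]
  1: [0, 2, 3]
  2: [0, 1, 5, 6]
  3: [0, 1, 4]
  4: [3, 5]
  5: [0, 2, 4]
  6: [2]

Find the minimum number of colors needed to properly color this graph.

The graph has a maximum clique of size 3 (lower bound on chromatic number).
A valid 3-coloring: {0: 0, 1: 2, 2: 1, 3: 1, 4: 0, 5: 2, 6: 0}.
Chromatic number = 3.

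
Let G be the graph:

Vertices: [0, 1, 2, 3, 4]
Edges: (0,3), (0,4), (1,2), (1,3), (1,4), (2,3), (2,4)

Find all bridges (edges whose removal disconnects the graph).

No bridges found. The graph is 2-edge-connected (no single edge removal disconnects it).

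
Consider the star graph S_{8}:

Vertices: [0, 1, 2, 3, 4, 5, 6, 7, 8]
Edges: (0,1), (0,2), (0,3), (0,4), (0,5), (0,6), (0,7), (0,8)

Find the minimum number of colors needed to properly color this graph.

S_{8} has one hub adjacent to 8 leaves; leaves are pairwise non-adjacent.
Color the hub 0 and every leaf 1.
Chromatic number = 2.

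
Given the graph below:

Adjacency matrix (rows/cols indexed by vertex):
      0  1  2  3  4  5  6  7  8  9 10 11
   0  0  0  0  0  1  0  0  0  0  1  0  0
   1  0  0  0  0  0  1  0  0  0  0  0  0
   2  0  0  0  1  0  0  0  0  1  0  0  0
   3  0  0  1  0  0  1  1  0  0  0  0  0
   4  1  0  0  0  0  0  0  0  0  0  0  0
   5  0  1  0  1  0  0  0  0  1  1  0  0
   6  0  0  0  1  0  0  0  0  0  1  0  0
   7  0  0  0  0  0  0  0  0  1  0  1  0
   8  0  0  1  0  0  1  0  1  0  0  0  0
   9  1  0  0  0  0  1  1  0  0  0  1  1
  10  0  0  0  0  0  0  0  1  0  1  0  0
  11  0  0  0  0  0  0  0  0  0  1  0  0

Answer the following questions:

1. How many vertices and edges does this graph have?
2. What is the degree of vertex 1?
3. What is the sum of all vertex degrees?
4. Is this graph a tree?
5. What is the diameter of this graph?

Count: 12 vertices, 14 edges.
Vertex 1 has neighbors [5], degree = 1.
Handshaking lemma: 2 * 14 = 28.
A tree on 12 vertices has 11 edges. This graph has 14 edges (3 extra). Not a tree.
Diameter (longest shortest path) = 5.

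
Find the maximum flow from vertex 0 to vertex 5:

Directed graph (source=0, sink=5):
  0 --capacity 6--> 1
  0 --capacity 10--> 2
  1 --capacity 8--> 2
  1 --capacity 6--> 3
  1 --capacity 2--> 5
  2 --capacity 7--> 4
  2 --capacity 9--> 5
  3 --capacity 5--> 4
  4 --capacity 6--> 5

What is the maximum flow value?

Computing max flow:
  Flow on (0->1): 6/6
  Flow on (0->2): 10/10
  Flow on (1->2): 4/8
  Flow on (1->5): 2/2
  Flow on (2->4): 5/7
  Flow on (2->5): 9/9
  Flow on (4->5): 5/6
Maximum flow = 16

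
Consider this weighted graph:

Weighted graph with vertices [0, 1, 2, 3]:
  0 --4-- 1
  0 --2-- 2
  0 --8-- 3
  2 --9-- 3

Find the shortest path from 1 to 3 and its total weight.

Using Dijkstra's algorithm from vertex 1:
Shortest path: 1 -> 0 -> 3
Total weight: 4 + 8 = 12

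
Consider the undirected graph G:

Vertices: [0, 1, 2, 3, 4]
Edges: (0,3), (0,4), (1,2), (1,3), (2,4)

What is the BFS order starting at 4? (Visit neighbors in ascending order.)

BFS from vertex 4 (neighbors processed in ascending order):
Visit order: 4, 0, 2, 3, 1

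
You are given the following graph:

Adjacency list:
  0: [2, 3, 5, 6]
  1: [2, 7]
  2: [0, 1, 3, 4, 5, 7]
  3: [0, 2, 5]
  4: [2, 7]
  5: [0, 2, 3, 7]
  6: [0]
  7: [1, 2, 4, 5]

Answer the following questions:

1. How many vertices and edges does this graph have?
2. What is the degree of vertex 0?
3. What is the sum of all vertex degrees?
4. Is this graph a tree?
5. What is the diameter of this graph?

Count: 8 vertices, 13 edges.
Vertex 0 has neighbors [2, 3, 5, 6], degree = 4.
Handshaking lemma: 2 * 13 = 26.
A tree on 8 vertices has 7 edges. This graph has 13 edges (6 extra). Not a tree.
Diameter (longest shortest path) = 3.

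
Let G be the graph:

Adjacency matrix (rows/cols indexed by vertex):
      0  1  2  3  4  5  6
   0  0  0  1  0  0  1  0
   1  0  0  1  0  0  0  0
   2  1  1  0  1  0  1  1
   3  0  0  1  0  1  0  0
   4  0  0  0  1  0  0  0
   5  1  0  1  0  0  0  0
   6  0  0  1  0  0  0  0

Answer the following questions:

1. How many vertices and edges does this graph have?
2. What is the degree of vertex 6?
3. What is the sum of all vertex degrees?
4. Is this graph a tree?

Count: 7 vertices, 7 edges.
Vertex 6 has neighbors [2], degree = 1.
Handshaking lemma: 2 * 7 = 14.
A tree on 7 vertices has 6 edges. This graph has 7 edges (1 extra). Not a tree.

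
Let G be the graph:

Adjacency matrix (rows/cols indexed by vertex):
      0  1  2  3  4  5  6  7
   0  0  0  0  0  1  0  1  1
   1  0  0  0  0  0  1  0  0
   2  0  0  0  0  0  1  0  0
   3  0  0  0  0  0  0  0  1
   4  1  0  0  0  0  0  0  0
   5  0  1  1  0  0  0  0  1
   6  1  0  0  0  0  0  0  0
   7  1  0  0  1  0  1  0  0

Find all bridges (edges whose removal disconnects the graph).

A bridge is an edge whose removal increases the number of connected components.
Bridges found: (0,4), (0,6), (0,7), (1,5), (2,5), (3,7), (5,7)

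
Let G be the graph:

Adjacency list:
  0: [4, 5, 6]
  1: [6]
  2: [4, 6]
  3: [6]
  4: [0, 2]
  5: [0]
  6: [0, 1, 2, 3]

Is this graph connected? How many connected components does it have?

Checking connectivity: the graph has 1 connected component(s).
All vertices are reachable from each other. The graph IS connected.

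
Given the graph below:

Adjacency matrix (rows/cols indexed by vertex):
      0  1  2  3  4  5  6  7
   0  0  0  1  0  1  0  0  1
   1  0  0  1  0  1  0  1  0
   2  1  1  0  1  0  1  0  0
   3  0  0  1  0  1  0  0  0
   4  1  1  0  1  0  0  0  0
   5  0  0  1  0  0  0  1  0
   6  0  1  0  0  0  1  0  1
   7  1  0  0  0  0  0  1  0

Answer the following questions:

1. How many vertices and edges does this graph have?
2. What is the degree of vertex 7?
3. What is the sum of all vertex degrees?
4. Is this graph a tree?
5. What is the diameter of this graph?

Count: 8 vertices, 11 edges.
Vertex 7 has neighbors [0, 6], degree = 2.
Handshaking lemma: 2 * 11 = 22.
A tree on 8 vertices has 7 edges. This graph has 11 edges (4 extra). Not a tree.
Diameter (longest shortest path) = 3.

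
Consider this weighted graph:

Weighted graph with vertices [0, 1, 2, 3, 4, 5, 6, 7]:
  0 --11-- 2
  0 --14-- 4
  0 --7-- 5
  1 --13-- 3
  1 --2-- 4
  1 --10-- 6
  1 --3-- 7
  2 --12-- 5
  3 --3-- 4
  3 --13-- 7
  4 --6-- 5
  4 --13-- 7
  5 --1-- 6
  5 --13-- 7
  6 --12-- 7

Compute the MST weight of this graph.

Applying Kruskal's algorithm (sort edges by weight, add if no cycle):
  Add (5,6) w=1
  Add (1,4) w=2
  Add (1,7) w=3
  Add (3,4) w=3
  Add (4,5) w=6
  Add (0,5) w=7
  Skip (1,6) w=10 (creates cycle)
  Add (0,2) w=11
  Skip (2,5) w=12 (creates cycle)
  Skip (6,7) w=12 (creates cycle)
  Skip (1,3) w=13 (creates cycle)
  Skip (3,7) w=13 (creates cycle)
  Skip (4,7) w=13 (creates cycle)
  Skip (5,7) w=13 (creates cycle)
  Skip (0,4) w=14 (creates cycle)
MST weight = 33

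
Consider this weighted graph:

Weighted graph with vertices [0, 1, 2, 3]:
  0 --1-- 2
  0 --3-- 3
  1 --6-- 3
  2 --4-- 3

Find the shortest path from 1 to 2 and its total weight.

Using Dijkstra's algorithm from vertex 1:
Shortest path: 1 -> 3 -> 2
Total weight: 6 + 4 = 10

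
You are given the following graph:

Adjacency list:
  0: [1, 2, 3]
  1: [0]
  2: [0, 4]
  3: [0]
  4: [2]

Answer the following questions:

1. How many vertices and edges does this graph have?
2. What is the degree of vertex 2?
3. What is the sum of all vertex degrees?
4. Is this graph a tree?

Count: 5 vertices, 4 edges.
Vertex 2 has neighbors [0, 4], degree = 2.
Handshaking lemma: 2 * 4 = 8.
A graph is a tree iff it is connected and has exactly n-1 edges. This graph is connected (all 5 vertices in one component) and has 5-1 = 4 edges. It is a tree.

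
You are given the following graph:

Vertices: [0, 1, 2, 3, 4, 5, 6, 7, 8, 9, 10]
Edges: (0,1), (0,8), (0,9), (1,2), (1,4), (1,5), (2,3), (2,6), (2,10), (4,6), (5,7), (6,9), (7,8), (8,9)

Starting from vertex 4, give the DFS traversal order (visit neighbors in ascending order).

DFS from vertex 4 (neighbors processed in ascending order):
Visit order: 4, 1, 0, 8, 7, 5, 9, 6, 2, 3, 10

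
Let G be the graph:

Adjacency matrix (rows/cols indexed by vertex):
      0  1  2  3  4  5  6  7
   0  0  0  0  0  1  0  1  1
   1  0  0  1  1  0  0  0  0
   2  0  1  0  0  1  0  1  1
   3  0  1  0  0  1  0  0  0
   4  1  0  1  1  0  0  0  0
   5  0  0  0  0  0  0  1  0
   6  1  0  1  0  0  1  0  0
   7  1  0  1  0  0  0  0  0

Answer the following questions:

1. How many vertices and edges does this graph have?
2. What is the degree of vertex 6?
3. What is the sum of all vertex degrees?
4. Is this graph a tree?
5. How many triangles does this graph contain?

Count: 8 vertices, 10 edges.
Vertex 6 has neighbors [0, 2, 5], degree = 3.
Handshaking lemma: 2 * 10 = 20.
A tree on 8 vertices has 7 edges. This graph has 10 edges (3 extra). Not a tree.
Number of triangles = 0.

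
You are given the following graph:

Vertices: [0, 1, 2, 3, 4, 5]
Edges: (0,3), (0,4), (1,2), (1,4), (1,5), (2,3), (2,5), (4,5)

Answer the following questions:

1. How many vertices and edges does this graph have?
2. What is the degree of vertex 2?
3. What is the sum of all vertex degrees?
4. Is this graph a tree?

Count: 6 vertices, 8 edges.
Vertex 2 has neighbors [1, 3, 5], degree = 3.
Handshaking lemma: 2 * 8 = 16.
A tree on 6 vertices has 5 edges. This graph has 8 edges (3 extra). Not a tree.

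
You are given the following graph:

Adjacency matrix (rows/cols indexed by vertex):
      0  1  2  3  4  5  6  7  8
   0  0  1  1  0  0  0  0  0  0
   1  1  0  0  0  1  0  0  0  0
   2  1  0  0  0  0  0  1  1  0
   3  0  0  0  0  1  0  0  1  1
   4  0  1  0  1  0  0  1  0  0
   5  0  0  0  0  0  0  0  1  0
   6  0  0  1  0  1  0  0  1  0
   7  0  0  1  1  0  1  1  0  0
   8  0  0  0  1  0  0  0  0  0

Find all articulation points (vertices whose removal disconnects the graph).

An articulation point is a vertex whose removal disconnects the graph.
Articulation points: [3, 7]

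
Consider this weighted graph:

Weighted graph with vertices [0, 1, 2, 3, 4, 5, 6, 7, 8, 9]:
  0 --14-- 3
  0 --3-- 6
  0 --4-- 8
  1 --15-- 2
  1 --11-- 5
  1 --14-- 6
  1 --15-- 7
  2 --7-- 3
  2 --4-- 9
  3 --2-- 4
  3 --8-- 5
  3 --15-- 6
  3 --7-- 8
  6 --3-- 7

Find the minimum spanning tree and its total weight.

Applying Kruskal's algorithm (sort edges by weight, add if no cycle):
  Add (3,4) w=2
  Add (0,6) w=3
  Add (6,7) w=3
  Add (0,8) w=4
  Add (2,9) w=4
  Add (2,3) w=7
  Add (3,8) w=7
  Add (3,5) w=8
  Add (1,5) w=11
  Skip (0,3) w=14 (creates cycle)
  Skip (1,6) w=14 (creates cycle)
  Skip (1,7) w=15 (creates cycle)
  Skip (1,2) w=15 (creates cycle)
  Skip (3,6) w=15 (creates cycle)
MST weight = 49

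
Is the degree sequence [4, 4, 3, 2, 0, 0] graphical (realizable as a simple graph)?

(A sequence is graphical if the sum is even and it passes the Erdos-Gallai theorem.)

Sum of degrees = 13. Sum is odd, so the sequence is NOT graphical.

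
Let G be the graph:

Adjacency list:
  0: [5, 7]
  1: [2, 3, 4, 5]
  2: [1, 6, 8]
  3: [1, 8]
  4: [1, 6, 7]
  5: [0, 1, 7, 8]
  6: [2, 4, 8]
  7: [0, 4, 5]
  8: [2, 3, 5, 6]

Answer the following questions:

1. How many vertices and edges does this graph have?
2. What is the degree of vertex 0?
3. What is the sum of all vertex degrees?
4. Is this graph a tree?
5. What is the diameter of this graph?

Count: 9 vertices, 14 edges.
Vertex 0 has neighbors [5, 7], degree = 2.
Handshaking lemma: 2 * 14 = 28.
A tree on 9 vertices has 8 edges. This graph has 14 edges (6 extra). Not a tree.
Diameter (longest shortest path) = 3.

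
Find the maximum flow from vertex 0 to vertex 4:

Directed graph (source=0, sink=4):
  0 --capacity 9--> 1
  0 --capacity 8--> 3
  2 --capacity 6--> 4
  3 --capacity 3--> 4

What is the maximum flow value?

Computing max flow:
  Flow on (0->3): 3/8
  Flow on (3->4): 3/3
Maximum flow = 3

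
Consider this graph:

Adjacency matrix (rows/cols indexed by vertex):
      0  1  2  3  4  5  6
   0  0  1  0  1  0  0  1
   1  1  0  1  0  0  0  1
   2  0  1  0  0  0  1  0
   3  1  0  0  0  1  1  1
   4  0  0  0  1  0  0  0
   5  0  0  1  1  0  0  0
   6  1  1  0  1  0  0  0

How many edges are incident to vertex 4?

Vertex 4 has neighbors [3], so deg(4) = 1.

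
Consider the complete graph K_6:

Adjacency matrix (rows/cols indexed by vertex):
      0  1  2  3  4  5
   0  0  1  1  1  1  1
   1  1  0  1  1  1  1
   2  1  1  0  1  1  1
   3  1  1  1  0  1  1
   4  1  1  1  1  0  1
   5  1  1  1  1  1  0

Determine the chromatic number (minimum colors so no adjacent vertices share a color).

In K_6, every vertex is adjacent to every other vertex.
Each vertex needs a unique color.
Chromatic number = 6.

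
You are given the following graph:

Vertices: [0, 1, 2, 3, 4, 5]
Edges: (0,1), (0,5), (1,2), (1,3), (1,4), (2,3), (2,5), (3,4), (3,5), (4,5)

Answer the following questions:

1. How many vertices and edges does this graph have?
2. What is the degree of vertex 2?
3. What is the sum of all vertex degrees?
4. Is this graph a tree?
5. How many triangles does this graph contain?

Count: 6 vertices, 10 edges.
Vertex 2 has neighbors [1, 3, 5], degree = 3.
Handshaking lemma: 2 * 10 = 20.
A tree on 6 vertices has 5 edges. This graph has 10 edges (5 extra). Not a tree.
Number of triangles = 4.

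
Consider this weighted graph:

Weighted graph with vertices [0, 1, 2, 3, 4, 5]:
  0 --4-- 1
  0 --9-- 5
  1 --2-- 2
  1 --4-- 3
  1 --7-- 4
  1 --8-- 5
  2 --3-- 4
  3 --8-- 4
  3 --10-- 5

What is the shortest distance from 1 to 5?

Using Dijkstra's algorithm from vertex 1:
Shortest path: 1 -> 5
Total weight: 8 = 8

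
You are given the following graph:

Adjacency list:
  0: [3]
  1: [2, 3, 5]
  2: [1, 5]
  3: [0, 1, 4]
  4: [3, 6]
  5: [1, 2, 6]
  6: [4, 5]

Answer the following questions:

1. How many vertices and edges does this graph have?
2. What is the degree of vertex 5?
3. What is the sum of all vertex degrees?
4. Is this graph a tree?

Count: 7 vertices, 8 edges.
Vertex 5 has neighbors [1, 2, 6], degree = 3.
Handshaking lemma: 2 * 8 = 16.
A tree on 7 vertices has 6 edges. This graph has 8 edges (2 extra). Not a tree.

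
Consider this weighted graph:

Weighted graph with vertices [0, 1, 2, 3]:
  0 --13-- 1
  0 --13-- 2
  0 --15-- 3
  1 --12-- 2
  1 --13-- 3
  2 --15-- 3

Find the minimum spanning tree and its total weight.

Applying Kruskal's algorithm (sort edges by weight, add if no cycle):
  Add (1,2) w=12
  Add (0,2) w=13
  Skip (0,1) w=13 (creates cycle)
  Add (1,3) w=13
  Skip (0,3) w=15 (creates cycle)
  Skip (2,3) w=15 (creates cycle)
MST weight = 38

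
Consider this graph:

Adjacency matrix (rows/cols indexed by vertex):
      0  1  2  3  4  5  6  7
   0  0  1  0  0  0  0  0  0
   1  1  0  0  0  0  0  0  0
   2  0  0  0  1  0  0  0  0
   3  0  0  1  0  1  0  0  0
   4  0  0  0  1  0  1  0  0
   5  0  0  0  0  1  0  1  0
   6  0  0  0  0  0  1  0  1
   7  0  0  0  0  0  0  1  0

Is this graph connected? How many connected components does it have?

Checking connectivity: the graph has 2 connected component(s).
Components: [[0, 1], [2, 3, 4, 5, 6, 7]]. The graph is NOT connected.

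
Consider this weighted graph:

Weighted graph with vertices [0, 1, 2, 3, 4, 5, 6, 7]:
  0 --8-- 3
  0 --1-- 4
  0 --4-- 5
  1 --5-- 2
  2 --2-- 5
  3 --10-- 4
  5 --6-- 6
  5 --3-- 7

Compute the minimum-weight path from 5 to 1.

Using Dijkstra's algorithm from vertex 5:
Shortest path: 5 -> 2 -> 1
Total weight: 2 + 5 = 7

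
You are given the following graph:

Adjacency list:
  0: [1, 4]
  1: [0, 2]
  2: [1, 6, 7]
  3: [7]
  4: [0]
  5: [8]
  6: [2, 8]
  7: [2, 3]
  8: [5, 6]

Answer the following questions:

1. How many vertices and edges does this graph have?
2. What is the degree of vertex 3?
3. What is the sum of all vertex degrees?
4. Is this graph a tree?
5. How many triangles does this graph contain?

Count: 9 vertices, 8 edges.
Vertex 3 has neighbors [7], degree = 1.
Handshaking lemma: 2 * 8 = 16.
A graph is a tree iff it is connected and has exactly n-1 edges. This graph is connected (all 9 vertices in one component) and has 9-1 = 8 edges. It is a tree.
Number of triangles = 0.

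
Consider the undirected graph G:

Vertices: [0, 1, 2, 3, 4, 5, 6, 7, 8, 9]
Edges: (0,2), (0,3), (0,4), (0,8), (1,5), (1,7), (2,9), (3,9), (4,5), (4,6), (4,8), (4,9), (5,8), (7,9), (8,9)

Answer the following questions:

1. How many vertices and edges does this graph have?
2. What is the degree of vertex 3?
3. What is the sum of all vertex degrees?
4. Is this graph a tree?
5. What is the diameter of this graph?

Count: 10 vertices, 15 edges.
Vertex 3 has neighbors [0, 9], degree = 2.
Handshaking lemma: 2 * 15 = 30.
A tree on 10 vertices has 9 edges. This graph has 15 edges (6 extra). Not a tree.
Diameter (longest shortest path) = 3.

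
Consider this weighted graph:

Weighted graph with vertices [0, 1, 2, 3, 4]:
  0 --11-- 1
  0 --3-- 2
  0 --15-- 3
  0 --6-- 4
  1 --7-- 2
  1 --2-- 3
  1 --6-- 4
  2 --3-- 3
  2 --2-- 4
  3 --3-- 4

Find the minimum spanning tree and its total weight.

Applying Kruskal's algorithm (sort edges by weight, add if no cycle):
  Add (1,3) w=2
  Add (2,4) w=2
  Add (0,2) w=3
  Add (2,3) w=3
  Skip (3,4) w=3 (creates cycle)
  Skip (0,4) w=6 (creates cycle)
  Skip (1,4) w=6 (creates cycle)
  Skip (1,2) w=7 (creates cycle)
  Skip (0,1) w=11 (creates cycle)
  Skip (0,3) w=15 (creates cycle)
MST weight = 10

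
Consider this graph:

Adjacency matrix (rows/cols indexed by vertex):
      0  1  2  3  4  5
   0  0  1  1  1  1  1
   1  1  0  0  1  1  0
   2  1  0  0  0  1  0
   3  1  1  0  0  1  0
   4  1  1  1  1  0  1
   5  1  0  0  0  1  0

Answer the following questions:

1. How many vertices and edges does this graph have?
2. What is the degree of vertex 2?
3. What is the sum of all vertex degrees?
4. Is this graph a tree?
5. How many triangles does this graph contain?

Count: 6 vertices, 10 edges.
Vertex 2 has neighbors [0, 4], degree = 2.
Handshaking lemma: 2 * 10 = 20.
A tree on 6 vertices has 5 edges. This graph has 10 edges (5 extra). Not a tree.
Number of triangles = 6.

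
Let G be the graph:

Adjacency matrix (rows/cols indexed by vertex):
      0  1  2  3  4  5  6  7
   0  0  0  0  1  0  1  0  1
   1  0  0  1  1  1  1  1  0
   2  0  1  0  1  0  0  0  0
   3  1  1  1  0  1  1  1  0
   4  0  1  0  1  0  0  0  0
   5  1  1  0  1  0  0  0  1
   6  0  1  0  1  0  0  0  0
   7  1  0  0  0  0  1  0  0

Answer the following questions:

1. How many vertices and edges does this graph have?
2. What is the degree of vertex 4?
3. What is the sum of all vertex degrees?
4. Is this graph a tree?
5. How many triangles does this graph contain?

Count: 8 vertices, 13 edges.
Vertex 4 has neighbors [1, 3], degree = 2.
Handshaking lemma: 2 * 13 = 26.
A tree on 8 vertices has 7 edges. This graph has 13 edges (6 extra). Not a tree.
Number of triangles = 6.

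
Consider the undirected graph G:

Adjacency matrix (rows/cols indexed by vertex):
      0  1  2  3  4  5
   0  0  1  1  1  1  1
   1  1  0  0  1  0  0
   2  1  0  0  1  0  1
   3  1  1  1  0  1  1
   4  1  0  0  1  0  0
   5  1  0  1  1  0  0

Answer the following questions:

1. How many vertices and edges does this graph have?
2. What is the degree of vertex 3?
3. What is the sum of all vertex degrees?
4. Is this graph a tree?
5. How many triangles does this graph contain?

Count: 6 vertices, 10 edges.
Vertex 3 has neighbors [0, 1, 2, 4, 5], degree = 5.
Handshaking lemma: 2 * 10 = 20.
A tree on 6 vertices has 5 edges. This graph has 10 edges (5 extra). Not a tree.
Number of triangles = 6.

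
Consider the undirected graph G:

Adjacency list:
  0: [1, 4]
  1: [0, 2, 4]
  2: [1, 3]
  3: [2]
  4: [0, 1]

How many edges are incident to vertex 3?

Vertex 3 has neighbors [2], so deg(3) = 1.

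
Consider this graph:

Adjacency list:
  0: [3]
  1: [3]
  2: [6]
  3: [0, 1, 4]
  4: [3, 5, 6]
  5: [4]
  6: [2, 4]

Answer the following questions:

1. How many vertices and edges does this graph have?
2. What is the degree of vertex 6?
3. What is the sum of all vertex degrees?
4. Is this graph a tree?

Count: 7 vertices, 6 edges.
Vertex 6 has neighbors [2, 4], degree = 2.
Handshaking lemma: 2 * 6 = 12.
A graph is a tree iff it is connected and has exactly n-1 edges. This graph is connected (all 7 vertices in one component) and has 7-1 = 6 edges. It is a tree.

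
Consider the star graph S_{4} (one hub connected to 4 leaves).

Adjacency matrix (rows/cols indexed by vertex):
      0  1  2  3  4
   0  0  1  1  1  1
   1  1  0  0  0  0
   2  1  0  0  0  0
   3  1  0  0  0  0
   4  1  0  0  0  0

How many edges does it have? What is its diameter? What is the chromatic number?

Star graph S_{4}: the hub connects to all 4 leaves.
Edges = 4.
Diameter = 2 (any leaf to hub is 1, leaf to leaf through hub is 2).
Star graphs are bipartite (hub vs leaves), so chromatic number = 2.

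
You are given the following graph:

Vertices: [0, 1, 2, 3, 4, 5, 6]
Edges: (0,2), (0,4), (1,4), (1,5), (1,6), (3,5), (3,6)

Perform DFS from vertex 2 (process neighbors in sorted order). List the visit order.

DFS from vertex 2 (neighbors processed in ascending order):
Visit order: 2, 0, 4, 1, 5, 3, 6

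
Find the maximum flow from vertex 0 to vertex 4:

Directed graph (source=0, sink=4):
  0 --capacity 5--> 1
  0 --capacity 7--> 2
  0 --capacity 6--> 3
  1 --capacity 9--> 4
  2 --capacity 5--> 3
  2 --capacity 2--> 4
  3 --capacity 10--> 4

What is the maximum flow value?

Computing max flow:
  Flow on (0->1): 5/5
  Flow on (0->2): 6/7
  Flow on (0->3): 6/6
  Flow on (1->4): 5/9
  Flow on (2->3): 4/5
  Flow on (2->4): 2/2
  Flow on (3->4): 10/10
Maximum flow = 17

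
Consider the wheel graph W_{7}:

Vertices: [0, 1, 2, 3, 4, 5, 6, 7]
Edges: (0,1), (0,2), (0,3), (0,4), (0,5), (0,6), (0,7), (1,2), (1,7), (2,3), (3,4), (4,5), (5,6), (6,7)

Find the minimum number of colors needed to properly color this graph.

W_{7} = C_{7} plus a hub adjacent to every cycle vertex.
The outer cycle needs 3 colors (odd cycle); the hub is adjacent to all of them so needs a fresh color.
Chromatic number = 3 + 1 = 4.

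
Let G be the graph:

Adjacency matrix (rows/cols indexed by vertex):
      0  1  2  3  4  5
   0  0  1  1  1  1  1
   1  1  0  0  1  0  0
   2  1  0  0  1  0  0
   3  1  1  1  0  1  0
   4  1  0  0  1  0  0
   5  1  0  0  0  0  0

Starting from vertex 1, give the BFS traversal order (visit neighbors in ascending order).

BFS from vertex 1 (neighbors processed in ascending order):
Visit order: 1, 0, 3, 2, 4, 5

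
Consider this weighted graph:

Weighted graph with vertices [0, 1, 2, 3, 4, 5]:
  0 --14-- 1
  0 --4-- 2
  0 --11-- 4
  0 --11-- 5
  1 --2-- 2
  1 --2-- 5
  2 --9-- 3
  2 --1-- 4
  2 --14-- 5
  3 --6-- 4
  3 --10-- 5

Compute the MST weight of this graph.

Applying Kruskal's algorithm (sort edges by weight, add if no cycle):
  Add (2,4) w=1
  Add (1,5) w=2
  Add (1,2) w=2
  Add (0,2) w=4
  Add (3,4) w=6
  Skip (2,3) w=9 (creates cycle)
  Skip (3,5) w=10 (creates cycle)
  Skip (0,4) w=11 (creates cycle)
  Skip (0,5) w=11 (creates cycle)
  Skip (0,1) w=14 (creates cycle)
  Skip (2,5) w=14 (creates cycle)
MST weight = 15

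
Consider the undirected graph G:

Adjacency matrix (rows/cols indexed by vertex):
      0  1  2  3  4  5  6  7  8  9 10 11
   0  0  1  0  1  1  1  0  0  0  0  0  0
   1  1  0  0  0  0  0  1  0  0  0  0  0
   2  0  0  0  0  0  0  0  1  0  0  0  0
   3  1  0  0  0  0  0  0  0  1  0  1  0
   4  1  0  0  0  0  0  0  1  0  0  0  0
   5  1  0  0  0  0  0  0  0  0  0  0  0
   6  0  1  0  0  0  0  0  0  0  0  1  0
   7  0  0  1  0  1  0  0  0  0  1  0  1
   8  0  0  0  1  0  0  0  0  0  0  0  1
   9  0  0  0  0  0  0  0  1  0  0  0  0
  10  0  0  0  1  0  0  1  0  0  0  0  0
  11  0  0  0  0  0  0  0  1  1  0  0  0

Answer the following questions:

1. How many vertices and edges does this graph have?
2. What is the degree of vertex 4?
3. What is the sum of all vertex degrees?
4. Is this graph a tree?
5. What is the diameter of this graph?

Count: 12 vertices, 13 edges.
Vertex 4 has neighbors [0, 7], degree = 2.
Handshaking lemma: 2 * 13 = 26.
A tree on 12 vertices has 11 edges. This graph has 13 edges (2 extra). Not a tree.
Diameter (longest shortest path) = 5.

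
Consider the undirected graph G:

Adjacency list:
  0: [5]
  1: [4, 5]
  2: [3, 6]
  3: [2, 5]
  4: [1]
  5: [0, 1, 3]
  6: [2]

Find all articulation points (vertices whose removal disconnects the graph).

An articulation point is a vertex whose removal disconnects the graph.
Articulation points: [1, 2, 3, 5]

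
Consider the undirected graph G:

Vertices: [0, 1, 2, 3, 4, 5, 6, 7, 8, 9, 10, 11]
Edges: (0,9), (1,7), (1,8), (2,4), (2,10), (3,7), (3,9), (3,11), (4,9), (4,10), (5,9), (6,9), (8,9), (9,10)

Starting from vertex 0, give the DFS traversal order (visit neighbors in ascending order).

DFS from vertex 0 (neighbors processed in ascending order):
Visit order: 0, 9, 3, 7, 1, 8, 11, 4, 2, 10, 5, 6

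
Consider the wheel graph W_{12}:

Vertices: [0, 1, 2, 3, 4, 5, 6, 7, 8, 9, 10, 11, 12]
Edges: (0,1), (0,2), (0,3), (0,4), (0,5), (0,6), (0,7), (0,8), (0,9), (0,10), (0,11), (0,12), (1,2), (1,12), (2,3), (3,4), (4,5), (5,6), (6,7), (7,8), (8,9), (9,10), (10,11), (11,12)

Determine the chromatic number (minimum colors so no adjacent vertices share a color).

W_{12} = C_{12} plus a hub adjacent to every cycle vertex.
The outer cycle needs 2 colors (even cycle); the hub is adjacent to all of them so needs a fresh color.
Chromatic number = 2 + 1 = 3.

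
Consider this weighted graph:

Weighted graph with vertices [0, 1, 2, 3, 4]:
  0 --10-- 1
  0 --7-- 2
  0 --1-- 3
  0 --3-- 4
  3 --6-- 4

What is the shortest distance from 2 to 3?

Using Dijkstra's algorithm from vertex 2:
Shortest path: 2 -> 0 -> 3
Total weight: 7 + 1 = 8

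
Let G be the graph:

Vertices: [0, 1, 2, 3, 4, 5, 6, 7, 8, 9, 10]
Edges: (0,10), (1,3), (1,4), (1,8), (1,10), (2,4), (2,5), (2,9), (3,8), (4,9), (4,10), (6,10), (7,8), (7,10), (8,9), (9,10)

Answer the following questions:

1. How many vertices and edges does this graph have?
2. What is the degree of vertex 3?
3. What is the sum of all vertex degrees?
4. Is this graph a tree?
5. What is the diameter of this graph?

Count: 11 vertices, 16 edges.
Vertex 3 has neighbors [1, 8], degree = 2.
Handshaking lemma: 2 * 16 = 32.
A tree on 11 vertices has 10 edges. This graph has 16 edges (6 extra). Not a tree.
Diameter (longest shortest path) = 4.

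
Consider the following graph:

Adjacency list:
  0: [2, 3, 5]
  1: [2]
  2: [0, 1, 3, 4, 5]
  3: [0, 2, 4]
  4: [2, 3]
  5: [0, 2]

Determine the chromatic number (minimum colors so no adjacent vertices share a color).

The graph has a maximum clique of size 3 (lower bound on chromatic number).
A valid 3-coloring: {0: 1, 1: 1, 2: 0, 3: 2, 4: 1, 5: 2}.
Chromatic number = 3.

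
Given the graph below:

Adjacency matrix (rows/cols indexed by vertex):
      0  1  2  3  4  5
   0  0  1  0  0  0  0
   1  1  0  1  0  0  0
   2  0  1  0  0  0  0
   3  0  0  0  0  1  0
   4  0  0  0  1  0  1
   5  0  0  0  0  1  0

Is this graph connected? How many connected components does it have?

Checking connectivity: the graph has 2 connected component(s).
Components: [[0, 1, 2], [3, 4, 5]]. The graph is NOT connected.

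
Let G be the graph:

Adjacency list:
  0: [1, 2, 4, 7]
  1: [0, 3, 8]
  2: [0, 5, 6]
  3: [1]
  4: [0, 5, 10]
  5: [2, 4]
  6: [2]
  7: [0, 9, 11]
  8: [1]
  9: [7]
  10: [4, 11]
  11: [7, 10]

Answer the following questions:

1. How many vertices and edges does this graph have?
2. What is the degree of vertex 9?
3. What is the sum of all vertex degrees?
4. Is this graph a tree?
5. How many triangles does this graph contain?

Count: 12 vertices, 13 edges.
Vertex 9 has neighbors [7], degree = 1.
Handshaking lemma: 2 * 13 = 26.
A tree on 12 vertices has 11 edges. This graph has 13 edges (2 extra). Not a tree.
Number of triangles = 0.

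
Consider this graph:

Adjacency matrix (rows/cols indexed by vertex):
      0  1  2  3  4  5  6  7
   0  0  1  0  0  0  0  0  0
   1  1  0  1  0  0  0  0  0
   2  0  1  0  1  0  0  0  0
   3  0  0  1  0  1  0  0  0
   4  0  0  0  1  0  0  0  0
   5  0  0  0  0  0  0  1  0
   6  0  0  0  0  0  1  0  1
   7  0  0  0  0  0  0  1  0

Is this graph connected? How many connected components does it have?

Checking connectivity: the graph has 2 connected component(s).
Components: [[0, 1, 2, 3, 4], [5, 6, 7]]. The graph is NOT connected.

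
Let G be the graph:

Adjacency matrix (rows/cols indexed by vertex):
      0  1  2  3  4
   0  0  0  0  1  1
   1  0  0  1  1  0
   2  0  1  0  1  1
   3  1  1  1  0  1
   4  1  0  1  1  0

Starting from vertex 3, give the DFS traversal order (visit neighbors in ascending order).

DFS from vertex 3 (neighbors processed in ascending order):
Visit order: 3, 0, 4, 2, 1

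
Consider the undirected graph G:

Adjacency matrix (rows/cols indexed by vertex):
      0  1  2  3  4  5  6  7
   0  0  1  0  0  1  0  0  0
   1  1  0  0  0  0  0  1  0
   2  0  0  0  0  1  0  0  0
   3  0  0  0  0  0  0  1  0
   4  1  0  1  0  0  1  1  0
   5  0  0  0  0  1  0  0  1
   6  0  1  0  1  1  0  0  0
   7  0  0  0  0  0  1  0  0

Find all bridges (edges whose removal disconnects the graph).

A bridge is an edge whose removal increases the number of connected components.
Bridges found: (2,4), (3,6), (4,5), (5,7)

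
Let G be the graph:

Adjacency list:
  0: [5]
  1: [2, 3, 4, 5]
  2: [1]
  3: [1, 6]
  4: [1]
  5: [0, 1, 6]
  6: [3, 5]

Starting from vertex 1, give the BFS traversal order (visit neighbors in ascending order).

BFS from vertex 1 (neighbors processed in ascending order):
Visit order: 1, 2, 3, 4, 5, 6, 0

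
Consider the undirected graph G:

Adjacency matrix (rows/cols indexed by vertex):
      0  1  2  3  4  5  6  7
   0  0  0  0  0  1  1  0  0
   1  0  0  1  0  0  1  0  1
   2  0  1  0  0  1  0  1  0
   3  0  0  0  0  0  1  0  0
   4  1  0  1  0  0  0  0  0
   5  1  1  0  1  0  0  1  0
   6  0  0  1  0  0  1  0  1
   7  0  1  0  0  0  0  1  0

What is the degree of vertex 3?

Vertex 3 has neighbors [5], so deg(3) = 1.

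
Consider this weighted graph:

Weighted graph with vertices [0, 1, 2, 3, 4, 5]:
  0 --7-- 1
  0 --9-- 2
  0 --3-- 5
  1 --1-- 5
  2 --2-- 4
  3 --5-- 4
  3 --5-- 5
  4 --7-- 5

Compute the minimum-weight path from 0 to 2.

Using Dijkstra's algorithm from vertex 0:
Shortest path: 0 -> 2
Total weight: 9 = 9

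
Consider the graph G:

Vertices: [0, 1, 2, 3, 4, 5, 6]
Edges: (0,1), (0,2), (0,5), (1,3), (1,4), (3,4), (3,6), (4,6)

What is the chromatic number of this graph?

The graph has a maximum clique of size 3 (lower bound on chromatic number).
A valid 3-coloring: {0: 0, 1: 1, 2: 1, 3: 0, 4: 2, 5: 1, 6: 1}.
Chromatic number = 3.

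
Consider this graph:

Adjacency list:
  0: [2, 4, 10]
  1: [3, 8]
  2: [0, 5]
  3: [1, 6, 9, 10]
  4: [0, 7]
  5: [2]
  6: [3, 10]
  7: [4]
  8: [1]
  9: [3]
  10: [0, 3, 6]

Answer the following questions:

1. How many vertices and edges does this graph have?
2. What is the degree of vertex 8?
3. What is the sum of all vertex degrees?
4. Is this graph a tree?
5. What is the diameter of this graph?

Count: 11 vertices, 11 edges.
Vertex 8 has neighbors [1], degree = 1.
Handshaking lemma: 2 * 11 = 22.
A tree on 11 vertices has 10 edges. This graph has 11 edges (1 extra). Not a tree.
Diameter (longest shortest path) = 6.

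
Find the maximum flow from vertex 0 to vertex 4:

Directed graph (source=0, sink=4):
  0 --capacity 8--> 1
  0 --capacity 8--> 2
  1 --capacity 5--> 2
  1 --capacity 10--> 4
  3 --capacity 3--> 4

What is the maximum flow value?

Computing max flow:
  Flow on (0->1): 8/8
  Flow on (1->4): 8/10
Maximum flow = 8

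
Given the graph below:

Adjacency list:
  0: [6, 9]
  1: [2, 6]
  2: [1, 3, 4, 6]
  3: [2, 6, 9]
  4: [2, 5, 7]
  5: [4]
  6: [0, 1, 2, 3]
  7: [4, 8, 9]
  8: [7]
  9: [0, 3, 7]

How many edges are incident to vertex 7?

Vertex 7 has neighbors [4, 8, 9], so deg(7) = 3.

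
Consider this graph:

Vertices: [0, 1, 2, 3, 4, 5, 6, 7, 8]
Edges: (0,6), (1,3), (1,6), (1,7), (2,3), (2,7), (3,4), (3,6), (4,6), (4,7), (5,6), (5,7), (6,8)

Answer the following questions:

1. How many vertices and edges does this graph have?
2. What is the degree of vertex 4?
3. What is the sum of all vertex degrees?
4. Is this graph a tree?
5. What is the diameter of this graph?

Count: 9 vertices, 13 edges.
Vertex 4 has neighbors [3, 6, 7], degree = 3.
Handshaking lemma: 2 * 13 = 26.
A tree on 9 vertices has 8 edges. This graph has 13 edges (5 extra). Not a tree.
Diameter (longest shortest path) = 3.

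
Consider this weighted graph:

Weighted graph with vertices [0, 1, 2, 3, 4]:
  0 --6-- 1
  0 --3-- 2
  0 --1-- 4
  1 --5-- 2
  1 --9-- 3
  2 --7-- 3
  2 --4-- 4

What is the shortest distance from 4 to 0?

Using Dijkstra's algorithm from vertex 4:
Shortest path: 4 -> 0
Total weight: 1 = 1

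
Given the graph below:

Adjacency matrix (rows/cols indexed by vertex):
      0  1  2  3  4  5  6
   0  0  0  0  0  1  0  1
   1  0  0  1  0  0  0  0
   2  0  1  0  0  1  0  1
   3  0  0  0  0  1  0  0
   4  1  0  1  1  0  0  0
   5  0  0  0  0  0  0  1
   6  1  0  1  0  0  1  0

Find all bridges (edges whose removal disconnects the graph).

A bridge is an edge whose removal increases the number of connected components.
Bridges found: (1,2), (3,4), (5,6)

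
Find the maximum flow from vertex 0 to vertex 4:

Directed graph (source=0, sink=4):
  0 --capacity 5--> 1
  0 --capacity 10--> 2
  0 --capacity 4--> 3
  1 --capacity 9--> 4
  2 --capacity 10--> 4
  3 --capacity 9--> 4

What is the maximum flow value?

Computing max flow:
  Flow on (0->1): 5/5
  Flow on (0->2): 10/10
  Flow on (0->3): 4/4
  Flow on (1->4): 5/9
  Flow on (2->4): 10/10
  Flow on (3->4): 4/9
Maximum flow = 19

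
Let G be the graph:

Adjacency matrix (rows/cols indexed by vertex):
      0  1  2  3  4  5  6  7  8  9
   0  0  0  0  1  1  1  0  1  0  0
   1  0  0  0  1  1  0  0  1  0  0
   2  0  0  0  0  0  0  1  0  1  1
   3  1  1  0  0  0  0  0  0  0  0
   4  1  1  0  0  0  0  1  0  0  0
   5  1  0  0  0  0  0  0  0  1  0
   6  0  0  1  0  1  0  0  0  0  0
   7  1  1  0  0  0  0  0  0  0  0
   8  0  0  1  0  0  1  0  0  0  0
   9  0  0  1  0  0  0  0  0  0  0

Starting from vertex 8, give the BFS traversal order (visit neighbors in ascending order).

BFS from vertex 8 (neighbors processed in ascending order):
Visit order: 8, 2, 5, 6, 9, 0, 4, 3, 7, 1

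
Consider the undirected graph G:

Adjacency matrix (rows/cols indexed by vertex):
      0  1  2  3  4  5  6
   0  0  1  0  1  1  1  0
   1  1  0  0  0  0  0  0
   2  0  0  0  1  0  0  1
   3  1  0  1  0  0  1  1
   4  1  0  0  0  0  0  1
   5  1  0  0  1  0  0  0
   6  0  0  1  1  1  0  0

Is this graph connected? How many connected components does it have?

Checking connectivity: the graph has 1 connected component(s).
All vertices are reachable from each other. The graph IS connected.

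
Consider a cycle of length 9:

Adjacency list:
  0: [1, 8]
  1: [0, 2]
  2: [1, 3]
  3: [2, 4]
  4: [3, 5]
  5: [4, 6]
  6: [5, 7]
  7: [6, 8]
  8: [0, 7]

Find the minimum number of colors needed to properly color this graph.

This is an odd cycle (C_9). Odd cycles are not bipartite (any 2-coloring forces two adjacent vertices to match), and 3 colors suffice.
Chromatic number = 3.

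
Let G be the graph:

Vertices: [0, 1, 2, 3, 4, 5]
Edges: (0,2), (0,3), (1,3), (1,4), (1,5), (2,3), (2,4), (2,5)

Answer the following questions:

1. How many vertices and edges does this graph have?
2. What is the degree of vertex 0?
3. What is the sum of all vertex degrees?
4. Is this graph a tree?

Count: 6 vertices, 8 edges.
Vertex 0 has neighbors [2, 3], degree = 2.
Handshaking lemma: 2 * 8 = 16.
A tree on 6 vertices has 5 edges. This graph has 8 edges (3 extra). Not a tree.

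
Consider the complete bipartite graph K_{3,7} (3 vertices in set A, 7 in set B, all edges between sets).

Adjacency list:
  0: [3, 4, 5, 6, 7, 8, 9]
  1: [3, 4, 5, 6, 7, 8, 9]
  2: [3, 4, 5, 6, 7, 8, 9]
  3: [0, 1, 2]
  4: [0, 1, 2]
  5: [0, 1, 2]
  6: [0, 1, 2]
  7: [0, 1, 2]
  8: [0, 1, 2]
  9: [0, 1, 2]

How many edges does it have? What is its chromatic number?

K_{3,7} has 3 * 7 = 21 edges.
Bipartite graphs have chromatic number 2 (color each partition differently).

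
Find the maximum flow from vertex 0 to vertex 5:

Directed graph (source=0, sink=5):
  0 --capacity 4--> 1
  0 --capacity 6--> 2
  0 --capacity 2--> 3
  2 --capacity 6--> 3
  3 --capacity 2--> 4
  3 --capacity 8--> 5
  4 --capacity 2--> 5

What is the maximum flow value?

Computing max flow:
  Flow on (0->2): 6/6
  Flow on (0->3): 2/2
  Flow on (2->3): 6/6
  Flow on (3->5): 8/8
Maximum flow = 8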